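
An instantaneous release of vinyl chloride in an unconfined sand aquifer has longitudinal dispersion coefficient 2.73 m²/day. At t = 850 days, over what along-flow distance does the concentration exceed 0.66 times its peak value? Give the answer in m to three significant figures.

The plume is Gaussian with σ = √(2Dt) = √(2 × 2.73 × 850) = 68.12 m.
C/C_peak = exp(−Δx²/(2σ²)) = 0.66 ⇒ Δx = σ·√(−2 ln 0.66) = 68.12 × 0.9116 = 62.10 m.
Width = 2Δx = 124 m.

124 m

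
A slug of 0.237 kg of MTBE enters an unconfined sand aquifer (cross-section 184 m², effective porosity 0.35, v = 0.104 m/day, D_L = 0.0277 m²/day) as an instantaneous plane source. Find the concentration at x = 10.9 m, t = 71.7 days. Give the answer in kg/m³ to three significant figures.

For an instantaneous plane source, C(x,t) = M/(n_e·A·√(4πDt)) · exp(−(x−vt)²/(4Dt)), with n_e·A the pore (flow) area.
Plume center vt = 0.104 × 71.7 = 7.4568 m, so the well at 10.9 m is 3.4432 m downgradient of the peak.
√(4πDt) = 4.996 m, giving peak height M/(n_e·A·√(4πDt)) = 0.237/(0.35 × 184 × 4.996) = 0.0007366 kg/m³.
(x−vt)²/(4Dt) = (3.4432)²/(4 × 0.0277 × 71.7) = 1.492; exp(−1.492) = 0.2249.
C = 0.0007366 × 0.2249 = 0.000166 kg/m³.

0.000166 kg/m³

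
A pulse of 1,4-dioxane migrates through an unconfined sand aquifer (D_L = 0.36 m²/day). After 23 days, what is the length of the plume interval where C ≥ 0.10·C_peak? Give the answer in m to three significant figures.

17.5 m

The plume is Gaussian with σ = √(2Dt) = √(2 × 0.36 × 23) = 4.069 m.
C/C_peak = exp(−Δx²/(2σ²)) = 0.10 ⇒ Δx = σ·√(−2 ln 0.10) = 4.069 × 2.146 = 8.732 m.
Width = 2Δx = 17.5 m.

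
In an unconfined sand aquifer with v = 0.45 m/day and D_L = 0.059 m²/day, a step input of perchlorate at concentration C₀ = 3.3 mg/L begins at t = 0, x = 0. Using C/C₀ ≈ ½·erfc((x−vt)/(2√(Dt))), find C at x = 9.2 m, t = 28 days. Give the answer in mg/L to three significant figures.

For a continuous step input, C/C₀ ≈ ½·erfc((x−vt)/(2√(Dt))).
vt = 0.45 × 28 = 12.6 m and 2√(Dt) = 2√(0.059 × 28) = 2.571 m.
Argument (x−vt)/(2√(Dt)) = (9.2 − 12.6)/2.571 = -1.322; ½·erfc(-1.322) = 0.9692.
C = 3.3 × 0.9692 = 3.20 mg/L.

3.20 mg/L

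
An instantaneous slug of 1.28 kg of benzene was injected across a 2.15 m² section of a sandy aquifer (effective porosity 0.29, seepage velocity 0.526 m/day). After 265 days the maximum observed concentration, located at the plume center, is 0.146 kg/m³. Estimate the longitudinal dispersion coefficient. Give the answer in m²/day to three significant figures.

At the plume center C_max = M/(n_e·A·√(4πDt)), so D = M²/(4πt·(n_e·A·C_max)²).
n_e·A·C_max = 0.29 × 2.15 × 0.146 = 0.09103 kg/m.
D = 1.28²/(4π × 265 × 0.09103²) = 0.0594 m²/day.

0.0594 m²/day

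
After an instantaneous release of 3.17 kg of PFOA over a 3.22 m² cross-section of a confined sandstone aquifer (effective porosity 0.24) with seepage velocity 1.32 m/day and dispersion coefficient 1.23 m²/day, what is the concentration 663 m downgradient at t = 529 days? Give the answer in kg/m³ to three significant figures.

0.0281 kg/m³

For an instantaneous plane source, C(x,t) = M/(n_e·A·√(4πDt)) · exp(−(x−vt)²/(4Dt)), with n_e·A the pore (flow) area.
Plume center vt = 1.32 × 529 = 698.28 m, so the well at 663 m is 35.28 m upgradient of the peak.
√(4πDt) = 90.42 m, giving peak height M/(n_e·A·√(4πDt)) = 3.17/(0.24 × 3.22 × 90.42) = 0.04537 kg/m³.
(x−vt)²/(4Dt) = (-35.28)²/(4 × 1.23 × 529) = 0.4782; exp(−0.4782) = 0.6199.
C = 0.04537 × 0.6199 = 0.0281 kg/m³.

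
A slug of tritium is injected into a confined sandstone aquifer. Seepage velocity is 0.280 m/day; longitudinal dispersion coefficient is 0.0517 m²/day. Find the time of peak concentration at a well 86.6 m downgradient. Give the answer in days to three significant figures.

309 days

For the 1D instantaneous-source solution, setting ∂C/∂t = 0 at fixed x gives v²t² + 2Dt − x² = 0, so t = (√(D² + v²x²) − D)/v².
√(D² + v²x²) = √(0.0517² + 0.280² × 86.6²) = 24.25; v² = 0.0784.
t = (24.25 − 0.0517)/0.0784 = 309 days (vs. the pure-advection estimate x/v = 309 d).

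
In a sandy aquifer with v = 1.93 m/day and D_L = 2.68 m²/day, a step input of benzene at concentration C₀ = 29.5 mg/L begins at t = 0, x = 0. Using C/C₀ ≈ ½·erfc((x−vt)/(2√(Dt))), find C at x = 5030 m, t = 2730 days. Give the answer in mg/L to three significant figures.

28.8 mg/L

For a continuous step input, C/C₀ ≈ ½·erfc((x−vt)/(2√(Dt))).
vt = 1.93 × 2730 = 5268.9 m and 2√(Dt) = 2√(2.68 × 2730) = 171.1 m.
Argument (x−vt)/(2√(Dt)) = (5030 − 5268.9)/171.1 = -1.396; ½·erfc(-1.396) = 0.9758.
C = 29.5 × 0.9758 = 28.8 mg/L.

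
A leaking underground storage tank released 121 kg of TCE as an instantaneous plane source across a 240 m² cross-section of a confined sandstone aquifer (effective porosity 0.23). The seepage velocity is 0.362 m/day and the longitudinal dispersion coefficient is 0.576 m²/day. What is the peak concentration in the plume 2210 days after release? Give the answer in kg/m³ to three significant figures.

0.0173 kg/m³

The peak of an instantaneous 1D plume sits at x = vt; there the Gaussian factor is 1 and C_max = M/(n_e·A·√(4πDt)), where n_e·A is the pore area the mass is dissolved in.
√(4πDt) = √(4π × 0.576 × 2210) = 126.5 m, so C_max = 121/(0.23 × 240 × 126.5) = 0.0173 kg/m³.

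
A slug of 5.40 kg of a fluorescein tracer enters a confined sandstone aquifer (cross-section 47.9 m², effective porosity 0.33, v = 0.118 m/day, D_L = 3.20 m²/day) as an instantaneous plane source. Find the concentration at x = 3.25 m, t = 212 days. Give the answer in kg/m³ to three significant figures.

For an instantaneous plane source, C(x,t) = M/(n_e·A·√(4πDt)) · exp(−(x−vt)²/(4Dt)), with n_e·A the pore (flow) area.
Plume center vt = 0.118 × 212 = 25.016 m, so the well at 3.25 m is 21.766 m upgradient of the peak.
√(4πDt) = 92.33 m, giving peak height M/(n_e·A·√(4πDt)) = 5.40/(0.33 × 47.9 × 92.33) = 0.003700 kg/m³.
(x−vt)²/(4Dt) = (-21.766)²/(4 × 3.20 × 212) = 0.1746; exp(−0.1746) = 0.8398.
C = 0.003700 × 0.8398 = 0.00311 kg/m³.

0.00311 kg/m³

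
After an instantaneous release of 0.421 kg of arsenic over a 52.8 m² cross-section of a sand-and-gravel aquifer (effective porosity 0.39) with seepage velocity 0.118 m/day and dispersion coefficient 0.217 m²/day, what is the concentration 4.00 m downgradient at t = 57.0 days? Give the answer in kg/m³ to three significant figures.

0.00141 kg/m³

For an instantaneous plane source, C(x,t) = M/(n_e·A·√(4πDt)) · exp(−(x−vt)²/(4Dt)), with n_e·A the pore (flow) area.
Plume center vt = 0.118 × 57.0 = 6.726 m, so the well at 4.00 m is 2.726 m upgradient of the peak.
√(4πDt) = 12.47 m, giving peak height M/(n_e·A·√(4πDt)) = 0.421/(0.39 × 52.8 × 12.47) = 0.001640 kg/m³.
(x−vt)²/(4Dt) = (-2.726)²/(4 × 0.217 × 57.0) = 0.1502; exp(−0.1502) = 0.8605.
C = 0.001640 × 0.8605 = 0.00141 kg/m³.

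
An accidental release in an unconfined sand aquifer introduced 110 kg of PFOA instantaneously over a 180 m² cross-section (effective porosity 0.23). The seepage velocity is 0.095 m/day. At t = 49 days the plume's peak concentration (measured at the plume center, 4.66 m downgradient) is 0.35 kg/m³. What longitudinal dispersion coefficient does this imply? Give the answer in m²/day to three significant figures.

0.0936 m²/day

At the plume center C_max = M/(n_e·A·√(4πDt)), so D = M²/(4πt·(n_e·A·C_max)²).
n_e·A·C_max = 0.23 × 180 × 0.35 = 14.49 kg/m.
D = 110²/(4π × 49 × 14.49²) = 0.0936 m²/day.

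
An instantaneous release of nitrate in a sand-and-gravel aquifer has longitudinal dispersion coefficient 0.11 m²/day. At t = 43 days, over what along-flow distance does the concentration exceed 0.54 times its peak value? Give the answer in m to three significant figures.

The plume is Gaussian with σ = √(2Dt) = √(2 × 0.11 × 43) = 3.076 m.
C/C_peak = exp(−Δx²/(2σ²)) = 0.54 ⇒ Δx = σ·√(−2 ln 0.54) = 3.076 × 1.110 = 3.414 m.
Width = 2Δx = 6.83 m.

6.83 m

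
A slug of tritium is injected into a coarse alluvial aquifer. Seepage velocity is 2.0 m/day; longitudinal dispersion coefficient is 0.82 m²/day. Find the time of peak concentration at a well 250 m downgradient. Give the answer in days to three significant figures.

125 days

For the 1D instantaneous-source solution, setting ∂C/∂t = 0 at fixed x gives v²t² + 2Dt − x² = 0, so t = (√(D² + v²x²) − D)/v².
√(D² + v²x²) = √(0.82² + 2.0² × 250²) = 500.0; v² = 4.
t = (500.0 − 0.82)/4 = 125 days (vs. the pure-advection estimate x/v = 125 d).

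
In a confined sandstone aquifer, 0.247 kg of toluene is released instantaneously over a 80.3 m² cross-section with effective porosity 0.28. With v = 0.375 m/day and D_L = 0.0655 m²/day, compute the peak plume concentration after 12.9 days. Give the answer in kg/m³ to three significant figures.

The peak of an instantaneous 1D plume sits at x = vt; there the Gaussian factor is 1 and C_max = M/(n_e·A·√(4πDt)), where n_e·A is the pore area the mass is dissolved in.
√(4πDt) = √(4π × 0.0655 × 12.9) = 3.259 m, so C_max = 0.247/(0.28 × 80.3 × 3.259) = 0.00337 kg/m³.

0.00337 kg/m³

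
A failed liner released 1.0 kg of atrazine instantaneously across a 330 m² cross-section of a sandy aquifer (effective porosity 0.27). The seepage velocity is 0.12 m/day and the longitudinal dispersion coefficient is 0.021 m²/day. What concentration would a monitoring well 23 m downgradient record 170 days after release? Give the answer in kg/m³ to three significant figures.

0.00104 kg/m³

For an instantaneous plane source, C(x,t) = M/(n_e·A·√(4πDt)) · exp(−(x−vt)²/(4Dt)), with n_e·A the pore (flow) area.
Plume center vt = 0.12 × 170 = 20.4 m, so the well at 23 m is 2.6 m downgradient of the peak.
√(4πDt) = 6.698 m, giving peak height M/(n_e·A·√(4πDt)) = 1.0/(0.27 × 330 × 6.698) = 0.001676 kg/m³.
(x−vt)²/(4Dt) = (2.6)²/(4 × 0.021 × 170) = 0.4734; exp(−0.4734) = 0.6229.
C = 0.001676 × 0.6229 = 0.00104 kg/m³.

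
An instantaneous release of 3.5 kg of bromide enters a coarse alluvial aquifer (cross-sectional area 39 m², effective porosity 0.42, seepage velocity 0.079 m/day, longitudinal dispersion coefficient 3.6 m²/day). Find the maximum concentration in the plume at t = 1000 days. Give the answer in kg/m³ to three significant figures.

The peak of an instantaneous 1D plume sits at x = vt; there the Gaussian factor is 1 and C_max = M/(n_e·A·√(4πDt)), where n_e·A is the pore area the mass is dissolved in.
√(4πDt) = √(4π × 3.6 × 1000) = 212.7 m, so C_max = 3.5/(0.42 × 39 × 212.7) = 0.00100 kg/m³.

0.00100 kg/m³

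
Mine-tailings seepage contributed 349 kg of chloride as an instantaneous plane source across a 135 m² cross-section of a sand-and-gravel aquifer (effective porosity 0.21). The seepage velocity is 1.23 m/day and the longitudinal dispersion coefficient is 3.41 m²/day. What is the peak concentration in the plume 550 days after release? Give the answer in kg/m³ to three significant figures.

The peak of an instantaneous 1D plume sits at x = vt; there the Gaussian factor is 1 and C_max = M/(n_e·A·√(4πDt)), where n_e·A is the pore area the mass is dissolved in.
√(4πDt) = √(4π × 3.41 × 550) = 153.5 m, so C_max = 349/(0.21 × 135 × 153.5) = 0.0802 kg/m³.

0.0802 kg/m³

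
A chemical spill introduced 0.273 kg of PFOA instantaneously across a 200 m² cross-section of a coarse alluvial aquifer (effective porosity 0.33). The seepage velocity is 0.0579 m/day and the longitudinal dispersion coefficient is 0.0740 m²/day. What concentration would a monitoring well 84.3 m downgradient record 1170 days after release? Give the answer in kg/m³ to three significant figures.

5.68e-05 kg/m³

For an instantaneous plane source, C(x,t) = M/(n_e·A·√(4πDt)) · exp(−(x−vt)²/(4Dt)), with n_e·A the pore (flow) area.
Plume center vt = 0.0579 × 1170 = 67.743 m, so the well at 84.3 m is 16.557 m downgradient of the peak.
√(4πDt) = 32.98 m, giving peak height M/(n_e·A·√(4πDt)) = 0.273/(0.33 × 200 × 32.98) = 0.0001254 kg/m³.
(x−vt)²/(4Dt) = (16.557)²/(4 × 0.0740 × 1170) = 0.7916; exp(−0.7916) = 0.4531.
C = 0.0001254 × 0.4531 = 5.68e-05 kg/m³.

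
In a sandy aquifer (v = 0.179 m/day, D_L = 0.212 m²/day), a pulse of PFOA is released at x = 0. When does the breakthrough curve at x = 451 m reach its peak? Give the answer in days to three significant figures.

2510 days

For the 1D instantaneous-source solution, setting ∂C/∂t = 0 at fixed x gives v²t² + 2Dt − x² = 0, so t = (√(D² + v²x²) − D)/v².
√(D² + v²x²) = √(0.212² + 0.179² × 451²) = 80.73; v² = 0.032041.
t = (80.73 − 0.212)/0.032041 = 2510 days (vs. the pure-advection estimate x/v = 2520 d).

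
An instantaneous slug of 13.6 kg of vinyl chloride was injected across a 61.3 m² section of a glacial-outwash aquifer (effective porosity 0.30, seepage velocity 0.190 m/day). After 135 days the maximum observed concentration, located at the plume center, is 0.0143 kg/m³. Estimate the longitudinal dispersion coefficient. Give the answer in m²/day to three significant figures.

At the plume center C_max = M/(n_e·A·√(4πDt)), so D = M²/(4πt·(n_e·A·C_max)²).
n_e·A·C_max = 0.30 × 61.3 × 0.0143 = 0.2630 kg/m.
D = 13.6²/(4π × 135 × 0.2630²) = 1.58 m²/day.

1.58 m²/day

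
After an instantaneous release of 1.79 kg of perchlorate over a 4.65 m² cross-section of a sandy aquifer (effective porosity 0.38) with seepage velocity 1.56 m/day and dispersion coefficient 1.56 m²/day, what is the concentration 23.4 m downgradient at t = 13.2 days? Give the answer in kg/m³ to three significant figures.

For an instantaneous plane source, C(x,t) = M/(n_e·A·√(4πDt)) · exp(−(x−vt)²/(4Dt)), with n_e·A the pore (flow) area.
Plume center vt = 1.56 × 13.2 = 20.592 m, so the well at 23.4 m is 2.808 m downgradient of the peak.
√(4πDt) = 16.09 m, giving peak height M/(n_e·A·√(4πDt)) = 1.79/(0.38 × 4.65 × 16.09) = 0.06296 kg/m³.
(x−vt)²/(4Dt) = (2.808)²/(4 × 1.56 × 13.2) = 0.09573; exp(−0.09573) = 0.9087.
C = 0.06296 × 0.9087 = 0.0572 kg/m³.

0.0572 kg/m³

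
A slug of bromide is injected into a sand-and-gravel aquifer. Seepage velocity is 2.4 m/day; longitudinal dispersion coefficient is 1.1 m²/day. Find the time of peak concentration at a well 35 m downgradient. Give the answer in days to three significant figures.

14.4 days

For the 1D instantaneous-source solution, setting ∂C/∂t = 0 at fixed x gives v²t² + 2Dt − x² = 0, so t = (√(D² + v²x²) − D)/v².
√(D² + v²x²) = √(1.1² + 2.4² × 35²) = 84.01; v² = 5.76.
t = (84.01 − 1.1)/5.76 = 14.4 days (vs. the pure-advection estimate x/v = 14.6 d).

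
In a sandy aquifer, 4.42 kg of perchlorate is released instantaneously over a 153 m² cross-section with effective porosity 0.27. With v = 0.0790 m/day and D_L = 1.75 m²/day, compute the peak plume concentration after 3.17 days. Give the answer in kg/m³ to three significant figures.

0.0128 kg/m³

The peak of an instantaneous 1D plume sits at x = vt; there the Gaussian factor is 1 and C_max = M/(n_e·A·√(4πDt)), where n_e·A is the pore area the mass is dissolved in.
√(4πDt) = √(4π × 1.75 × 3.17) = 8.349 m, so C_max = 4.42/(0.27 × 153 × 8.349) = 0.0128 kg/m³.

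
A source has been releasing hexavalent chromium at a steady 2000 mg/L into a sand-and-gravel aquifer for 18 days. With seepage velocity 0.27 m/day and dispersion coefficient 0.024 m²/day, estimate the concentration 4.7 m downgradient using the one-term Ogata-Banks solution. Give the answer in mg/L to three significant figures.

1140 mg/L

For a continuous step input, C/C₀ ≈ ½·erfc((x−vt)/(2√(Dt))).
vt = 0.27 × 18 = 4.86 m and 2√(Dt) = 2√(0.024 × 18) = 1.315 m.
Argument (x−vt)/(2√(Dt)) = (4.7 − 4.86)/1.315 = -0.1217; ½·erfc(-0.1217) = 0.5683.
C = 2000 × 0.5683 = 1140 mg/L.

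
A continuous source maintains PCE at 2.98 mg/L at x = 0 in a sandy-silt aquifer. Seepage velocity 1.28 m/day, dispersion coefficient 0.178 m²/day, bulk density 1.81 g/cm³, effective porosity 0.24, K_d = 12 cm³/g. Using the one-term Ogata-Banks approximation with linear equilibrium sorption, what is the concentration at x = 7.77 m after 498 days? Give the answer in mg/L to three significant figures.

Retardation factor R = 1 + ρ_b·K_d/n = 1 + 1.81 × 12/0.24 = 91.50.
Sorption retards both mechanisms: v_R = v/R = 0.01399 m/day, D_R = D/R = 0.001945 m²/day.
v_R·t = 0.01399 × 498 = 6.96702 m; 2√(D_R t) = 1.968 m; argument = (7.77 − 6.96702)/1.968 = 0.4080.
C = C₀ × ½·erfc(0.4080) = 2.98 × 0.2820 = 0.840 mg/L.

0.840 mg/L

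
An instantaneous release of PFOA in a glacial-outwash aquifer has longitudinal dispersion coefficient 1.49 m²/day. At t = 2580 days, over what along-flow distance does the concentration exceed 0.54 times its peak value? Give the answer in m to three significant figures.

195 m

The plume is Gaussian with σ = √(2Dt) = √(2 × 1.49 × 2580) = 87.68 m.
C/C_peak = exp(−Δx²/(2σ²)) = 0.54 ⇒ Δx = σ·√(−2 ln 0.54) = 87.68 × 1.110 = 97.32 m.
Width = 2Δx = 195 m.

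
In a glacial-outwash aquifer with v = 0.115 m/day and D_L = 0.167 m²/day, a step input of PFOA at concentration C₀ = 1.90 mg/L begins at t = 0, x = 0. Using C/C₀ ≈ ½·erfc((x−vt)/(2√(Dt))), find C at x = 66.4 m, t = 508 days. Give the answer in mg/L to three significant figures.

For a continuous step input, C/C₀ ≈ ½·erfc((x−vt)/(2√(Dt))).
vt = 0.115 × 508 = 58.42 m and 2√(Dt) = 2√(0.167 × 508) = 18.42 m.
Argument (x−vt)/(2√(Dt)) = (66.4 − 58.42)/18.42 = 0.4332; ½·erfc(0.4332) = 0.2701.
C = 1.90 × 0.2701 = 0.513 mg/L.

0.513 mg/L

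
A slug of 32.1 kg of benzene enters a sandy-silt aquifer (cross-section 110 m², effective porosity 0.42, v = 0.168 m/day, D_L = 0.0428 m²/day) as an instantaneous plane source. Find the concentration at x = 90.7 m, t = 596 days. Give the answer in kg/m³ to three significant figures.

0.0162 kg/m³

For an instantaneous plane source, C(x,t) = M/(n_e·A·√(4πDt)) · exp(−(x−vt)²/(4Dt)), with n_e·A the pore (flow) area.
Plume center vt = 0.168 × 596 = 100.128 m, so the well at 90.7 m is 9.428 m upgradient of the peak.
√(4πDt) = 17.90 m, giving peak height M/(n_e·A·√(4πDt)) = 32.1/(0.42 × 110 × 17.90) = 0.03882 kg/m³.
(x−vt)²/(4Dt) = (-9.428)²/(4 × 0.0428 × 596) = 0.8711; exp(−0.8711) = 0.4185.
C = 0.03882 × 0.4185 = 0.0162 kg/m³.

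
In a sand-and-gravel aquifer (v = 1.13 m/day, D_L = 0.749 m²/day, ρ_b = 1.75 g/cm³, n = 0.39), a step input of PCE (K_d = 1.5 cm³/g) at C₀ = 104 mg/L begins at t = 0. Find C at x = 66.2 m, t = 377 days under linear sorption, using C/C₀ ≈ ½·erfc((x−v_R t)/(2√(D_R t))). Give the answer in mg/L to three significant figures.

10.1 mg/L

Retardation factor R = 1 + ρ_b·K_d/n = 1 + 1.75 × 1.5/0.39 = 7.731.
Sorption retards both mechanisms: v_R = v/R = 0.1462 m/day, D_R = D/R = 0.09688 m²/day.
v_R·t = 0.1462 × 377 = 55.1174 m; 2√(D_R t) = 12.09 m; argument = (66.2 − 55.1174)/12.09 = 0.9167.
C = C₀ × ½·erfc(0.9167) = 104 × 0.09742 = 10.1 mg/L.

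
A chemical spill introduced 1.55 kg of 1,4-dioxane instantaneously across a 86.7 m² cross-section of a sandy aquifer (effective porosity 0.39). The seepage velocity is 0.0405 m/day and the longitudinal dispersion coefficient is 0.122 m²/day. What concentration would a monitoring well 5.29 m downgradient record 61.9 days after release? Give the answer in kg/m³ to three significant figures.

For an instantaneous plane source, C(x,t) = M/(n_e·A·√(4πDt)) · exp(−(x−vt)²/(4Dt)), with n_e·A the pore (flow) area.
Plume center vt = 0.0405 × 61.9 = 2.50695 m, so the well at 5.29 m is 2.78305 m downgradient of the peak.
√(4πDt) = 9.742 m, giving peak height M/(n_e·A·√(4πDt)) = 1.55/(0.39 × 86.7 × 9.742) = 0.004705 kg/m³.
(x−vt)²/(4Dt) = (2.78305)²/(4 × 0.122 × 61.9) = 0.2564; exp(−0.2564) = 0.7738.
C = 0.004705 × 0.7738 = 0.00364 kg/m³.

0.00364 kg/m³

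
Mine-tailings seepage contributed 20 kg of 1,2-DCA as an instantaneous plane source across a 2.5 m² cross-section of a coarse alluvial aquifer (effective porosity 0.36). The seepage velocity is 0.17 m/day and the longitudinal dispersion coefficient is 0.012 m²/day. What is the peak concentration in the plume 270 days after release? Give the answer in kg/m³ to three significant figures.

The peak of an instantaneous 1D plume sits at x = vt; there the Gaussian factor is 1 and C_max = M/(n_e·A·√(4πDt)), where n_e·A is the pore area the mass is dissolved in.
√(4πDt) = √(4π × 0.012 × 270) = 6.381 m, so C_max = 20/(0.36 × 2.5 × 6.381) = 3.48 kg/m³.

3.48 kg/m³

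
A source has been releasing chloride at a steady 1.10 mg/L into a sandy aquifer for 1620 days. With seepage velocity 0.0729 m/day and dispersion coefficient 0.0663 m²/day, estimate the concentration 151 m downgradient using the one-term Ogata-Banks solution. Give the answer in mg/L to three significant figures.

0.0136 mg/L

For a continuous step input, C/C₀ ≈ ½·erfc((x−vt)/(2√(Dt))).
vt = 0.0729 × 1620 = 118.098 m and 2√(Dt) = 2√(0.0663 × 1620) = 20.73 m.
Argument (x−vt)/(2√(Dt)) = (151 − 118.098)/20.73 = 1.587; ½·erfc(1.587) = 0.01240.
C = 1.10 × 0.01240 = 0.0136 mg/L.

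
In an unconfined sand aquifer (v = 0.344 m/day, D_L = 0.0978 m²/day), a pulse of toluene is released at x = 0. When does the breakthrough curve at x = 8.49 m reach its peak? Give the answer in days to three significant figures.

23.9 days

For the 1D instantaneous-source solution, setting ∂C/∂t = 0 at fixed x gives v²t² + 2Dt − x² = 0, so t = (√(D² + v²x²) − D)/v².
√(D² + v²x²) = √(0.0978² + 0.344² × 8.49²) = 2.922; v² = 0.118336.
t = (2.922 − 0.0978)/0.118336 = 23.9 days (vs. the pure-advection estimate x/v = 24.7 d).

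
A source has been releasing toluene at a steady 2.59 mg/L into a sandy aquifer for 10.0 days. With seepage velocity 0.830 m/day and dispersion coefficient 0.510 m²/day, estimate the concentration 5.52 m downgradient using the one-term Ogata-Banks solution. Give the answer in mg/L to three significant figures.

2.09 mg/L

For a continuous step input, C/C₀ ≈ ½·erfc((x−vt)/(2√(Dt))).
vt = 0.830 × 10.0 = 8.3 m and 2√(Dt) = 2√(0.510 × 10.0) = 4.517 m.
Argument (x−vt)/(2√(Dt)) = (5.52 − 8.3)/4.517 = -0.6155; ½·erfc(-0.6155) = 0.8080.
C = 2.59 × 0.8080 = 2.09 mg/L.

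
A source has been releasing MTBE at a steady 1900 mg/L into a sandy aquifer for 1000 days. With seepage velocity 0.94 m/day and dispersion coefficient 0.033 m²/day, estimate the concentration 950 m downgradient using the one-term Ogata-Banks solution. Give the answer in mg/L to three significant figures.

207 mg/L

For a continuous step input, C/C₀ ≈ ½·erfc((x−vt)/(2√(Dt))).
vt = 0.94 × 1000 = 940 m and 2√(Dt) = 2√(0.033 × 1000) = 11.49 m.
Argument (x−vt)/(2√(Dt)) = (950 − 940)/11.49 = 0.8703; ½·erfc(0.8703) = 0.1092.
C = 1900 × 0.1092 = 207 mg/L.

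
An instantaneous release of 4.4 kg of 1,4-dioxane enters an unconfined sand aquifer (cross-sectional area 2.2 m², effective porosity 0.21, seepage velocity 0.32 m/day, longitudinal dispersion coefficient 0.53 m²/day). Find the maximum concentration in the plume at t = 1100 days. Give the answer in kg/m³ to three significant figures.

The peak of an instantaneous 1D plume sits at x = vt; there the Gaussian factor is 1 and C_max = M/(n_e·A·√(4πDt)), where n_e·A is the pore area the mass is dissolved in.
√(4πDt) = √(4π × 0.53 × 1100) = 85.59 m, so C_max = 4.4/(0.21 × 2.2 × 85.59) = 0.111 kg/m³.

0.111 kg/m³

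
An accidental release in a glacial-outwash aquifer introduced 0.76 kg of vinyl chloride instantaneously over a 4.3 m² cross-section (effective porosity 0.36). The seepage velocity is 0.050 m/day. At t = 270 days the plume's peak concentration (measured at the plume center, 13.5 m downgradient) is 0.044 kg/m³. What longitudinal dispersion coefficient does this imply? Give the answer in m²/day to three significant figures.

At the plume center C_max = M/(n_e·A·√(4πDt)), so D = M²/(4πt·(n_e·A·C_max)²).
n_e·A·C_max = 0.36 × 4.3 × 0.044 = 0.06811 kg/m.
D = 0.76²/(4π × 270 × 0.06811²) = 0.0367 m²/day.

0.0367 m²/day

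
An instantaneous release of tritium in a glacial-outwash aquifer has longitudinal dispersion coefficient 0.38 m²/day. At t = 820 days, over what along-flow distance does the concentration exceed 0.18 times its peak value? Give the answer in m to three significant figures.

The plume is Gaussian with σ = √(2Dt) = √(2 × 0.38 × 820) = 24.96 m.
C/C_peak = exp(−Δx²/(2σ²)) = 0.18 ⇒ Δx = σ·√(−2 ln 0.18) = 24.96 × 1.852 = 46.23 m.
Width = 2Δx = 92.5 m.

92.5 m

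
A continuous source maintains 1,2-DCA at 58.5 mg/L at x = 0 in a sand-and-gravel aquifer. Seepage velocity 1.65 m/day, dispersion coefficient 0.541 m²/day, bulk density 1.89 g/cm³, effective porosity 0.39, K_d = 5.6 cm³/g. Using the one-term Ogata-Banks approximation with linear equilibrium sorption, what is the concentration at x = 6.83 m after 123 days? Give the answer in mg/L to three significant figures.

Retardation factor R = 1 + ρ_b·K_d/n = 1 + 1.89 × 5.6/0.39 = 28.14.
Sorption retards both mechanisms: v_R = v/R = 0.05864 m/day, D_R = D/R = 0.01923 m²/day.
v_R·t = 0.05864 × 123 = 7.21272 m; 2√(D_R t) = 3.076 m; argument = (6.83 − 7.21272)/3.076 = -0.1244.
C = C₀ × ½·erfc(-0.1244) = 58.5 × 0.5698 = 33.3 mg/L.

33.3 mg/L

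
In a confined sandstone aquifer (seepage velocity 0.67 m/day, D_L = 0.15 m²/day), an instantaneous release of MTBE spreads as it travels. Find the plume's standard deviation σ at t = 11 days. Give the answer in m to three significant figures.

1.82 m

Dispersive spreading gives a Gaussian with σ² = 2Dt; advection only shifts the center.
σ = √(2 × 0.15 × 11) = 1.82 m.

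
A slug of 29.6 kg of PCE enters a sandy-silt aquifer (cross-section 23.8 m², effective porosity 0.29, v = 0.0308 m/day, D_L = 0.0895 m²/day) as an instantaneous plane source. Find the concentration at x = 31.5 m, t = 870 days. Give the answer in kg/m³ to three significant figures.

0.128 kg/m³

For an instantaneous plane source, C(x,t) = M/(n_e·A·√(4πDt)) · exp(−(x−vt)²/(4Dt)), with n_e·A the pore (flow) area.
Plume center vt = 0.0308 × 870 = 26.796 m, so the well at 31.5 m is 4.704 m downgradient of the peak.
√(4πDt) = 31.28 m, giving peak height M/(n_e·A·√(4πDt)) = 29.6/(0.29 × 23.8 × 31.28) = 0.1371 kg/m³.
(x−vt)²/(4Dt) = (4.704)²/(4 × 0.0895 × 870) = 0.07104; exp(−0.07104) = 0.9314.
C = 0.1371 × 0.9314 = 0.128 kg/m³.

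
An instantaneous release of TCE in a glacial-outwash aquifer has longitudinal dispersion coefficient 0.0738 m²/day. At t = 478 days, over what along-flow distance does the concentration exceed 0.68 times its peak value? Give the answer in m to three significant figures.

14.8 m

The plume is Gaussian with σ = √(2Dt) = √(2 × 0.0738 × 478) = 8.400 m.
C/C_peak = exp(−Δx²/(2σ²)) = 0.68 ⇒ Δx = σ·√(−2 ln 0.68) = 8.400 × 0.8783 = 7.378 m.
Width = 2Δx = 14.8 m.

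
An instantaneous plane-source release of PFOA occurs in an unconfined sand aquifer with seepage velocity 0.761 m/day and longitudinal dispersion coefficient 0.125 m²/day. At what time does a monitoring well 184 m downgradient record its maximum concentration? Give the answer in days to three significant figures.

For the 1D instantaneous-source solution, setting ∂C/∂t = 0 at fixed x gives v²t² + 2Dt − x² = 0, so t = (√(D² + v²x²) − D)/v².
√(D² + v²x²) = √(0.125² + 0.761² × 184²) = 140.0; v² = 0.579121.
t = (140.0 − 0.125)/0.579121 = 242 days (vs. the pure-advection estimate x/v = 242 d).

242 days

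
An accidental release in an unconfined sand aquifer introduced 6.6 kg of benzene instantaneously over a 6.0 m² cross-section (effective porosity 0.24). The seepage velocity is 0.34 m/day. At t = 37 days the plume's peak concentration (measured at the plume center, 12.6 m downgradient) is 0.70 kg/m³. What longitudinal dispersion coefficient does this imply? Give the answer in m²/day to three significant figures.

At the plume center C_max = M/(n_e·A·√(4πDt)), so D = M²/(4πt·(n_e·A·C_max)²).
n_e·A·C_max = 0.24 × 6.0 × 0.70 = 1.008 kg/m.
D = 6.6²/(4π × 37 × 1.008²) = 0.0922 m²/day.

0.0922 m²/day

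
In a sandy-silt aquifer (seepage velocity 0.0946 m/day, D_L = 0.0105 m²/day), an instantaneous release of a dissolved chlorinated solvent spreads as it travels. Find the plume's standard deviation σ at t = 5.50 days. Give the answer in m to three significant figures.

Dispersive spreading gives a Gaussian with σ² = 2Dt; advection only shifts the center.
σ = √(2 × 0.0105 × 5.50) = 0.340 m.

0.340 m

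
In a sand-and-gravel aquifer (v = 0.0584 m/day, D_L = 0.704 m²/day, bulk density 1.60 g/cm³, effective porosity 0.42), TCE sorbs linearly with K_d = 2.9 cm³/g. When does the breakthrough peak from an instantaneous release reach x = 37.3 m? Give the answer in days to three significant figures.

Retardation factor R = 1 + ρ_b·K_d/n = 1 + 1.60 × 2.9/0.42 = 12.05.
Sorption retards both mechanisms: v_R = v/R = 0.004846 m/day, D_R = D/R = 0.05842 m²/day.
Peak time from v_R²t² + 2D_R t − x² = 0: t = (√(D_R² + v_R²x²) − D_R)/v_R².
√(D_R² + v_R²x²) = √(0.05842² + 0.004846² × 37.3²) = 0.1900; v_R² = 2.348e-05.
t = (0.1900 − 0.05842)/2.348e-05 = 5600 days.

5600 days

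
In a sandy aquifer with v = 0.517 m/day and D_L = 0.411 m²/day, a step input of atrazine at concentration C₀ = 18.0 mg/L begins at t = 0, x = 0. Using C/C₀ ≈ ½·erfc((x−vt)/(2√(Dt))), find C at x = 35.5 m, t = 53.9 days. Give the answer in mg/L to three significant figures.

For a continuous step input, C/C₀ ≈ ½·erfc((x−vt)/(2√(Dt))).
vt = 0.517 × 53.9 = 27.8663 m and 2√(Dt) = 2√(0.411 × 53.9) = 9.413 m.
Argument (x−vt)/(2√(Dt)) = (35.5 − 27.8663)/9.413 = 0.8110; ½·erfc(0.8110) = 0.1257.
C = 18.0 × 0.1257 = 2.26 mg/L.

2.26 mg/L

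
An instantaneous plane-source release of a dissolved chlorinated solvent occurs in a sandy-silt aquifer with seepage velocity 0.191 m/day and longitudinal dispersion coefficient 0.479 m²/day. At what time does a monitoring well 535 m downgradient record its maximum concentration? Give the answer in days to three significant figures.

For the 1D instantaneous-source solution, setting ∂C/∂t = 0 at fixed x gives v²t² + 2Dt − x² = 0, so t = (√(D² + v²x²) − D)/v².
√(D² + v²x²) = √(0.479² + 0.191² × 535²) = 102.2; v² = 0.036481.
t = (102.2 − 0.479)/0.036481 = 2790 days (vs. the pure-advection estimate x/v = 2800 d).

2790 days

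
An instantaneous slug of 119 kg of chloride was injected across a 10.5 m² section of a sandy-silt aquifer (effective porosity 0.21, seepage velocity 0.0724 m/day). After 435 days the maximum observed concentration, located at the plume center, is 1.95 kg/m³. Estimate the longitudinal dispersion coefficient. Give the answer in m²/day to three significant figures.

0.140 m²/day

At the plume center C_max = M/(n_e·A·√(4πDt)), so D = M²/(4πt·(n_e·A·C_max)²).
n_e·A·C_max = 0.21 × 10.5 × 1.95 = 4.300 kg/m.
D = 119²/(4π × 435 × 4.300²) = 0.140 m²/day.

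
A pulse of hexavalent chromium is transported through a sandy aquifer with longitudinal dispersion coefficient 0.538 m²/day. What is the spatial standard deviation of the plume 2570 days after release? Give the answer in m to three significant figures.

Dispersive spreading gives a Gaussian with σ² = 2Dt; advection only shifts the center.
σ = √(2 × 0.538 × 2570) = 52.6 m.

52.6 m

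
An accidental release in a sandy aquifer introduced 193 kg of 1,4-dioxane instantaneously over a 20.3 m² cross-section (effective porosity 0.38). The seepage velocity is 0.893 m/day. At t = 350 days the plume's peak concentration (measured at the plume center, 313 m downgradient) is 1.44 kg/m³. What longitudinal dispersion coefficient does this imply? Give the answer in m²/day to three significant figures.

0.0686 m²/day

At the plume center C_max = M/(n_e·A·√(4πDt)), so D = M²/(4πt·(n_e·A·C_max)²).
n_e·A·C_max = 0.38 × 20.3 × 1.44 = 11.11 kg/m.
D = 193²/(4π × 350 × 11.11²) = 0.0686 m²/day.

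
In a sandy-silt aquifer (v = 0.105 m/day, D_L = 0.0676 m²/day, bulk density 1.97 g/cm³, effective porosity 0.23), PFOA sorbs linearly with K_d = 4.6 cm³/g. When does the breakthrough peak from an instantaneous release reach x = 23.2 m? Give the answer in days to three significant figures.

8680 days

Retardation factor R = 1 + ρ_b·K_d/n = 1 + 1.97 × 4.6/0.23 = 40.40.
Sorption retards both mechanisms: v_R = v/R = 0.002599 m/day, D_R = D/R = 0.001673 m²/day.
Peak time from v_R²t² + 2D_R t − x² = 0: t = (√(D_R² + v_R²x²) − D_R)/v_R².
√(D_R² + v_R²x²) = √(0.001673² + 0.002599² × 23.2²) = 0.06032; v_R² = 6.755e-06.
t = (0.06032 − 0.001673)/6.755e-06 = 8680 days.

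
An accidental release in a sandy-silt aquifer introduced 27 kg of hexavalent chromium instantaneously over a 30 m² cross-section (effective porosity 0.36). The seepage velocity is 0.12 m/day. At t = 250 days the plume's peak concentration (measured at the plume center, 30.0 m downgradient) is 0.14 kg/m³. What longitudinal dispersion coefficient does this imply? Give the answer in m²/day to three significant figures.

At the plume center C_max = M/(n_e·A·√(4πDt)), so D = M²/(4πt·(n_e·A·C_max)²).
n_e·A·C_max = 0.36 × 30 × 0.14 = 1.512 kg/m.
D = 27²/(4π × 250 × 1.512²) = 0.102 m²/day.

0.102 m²/day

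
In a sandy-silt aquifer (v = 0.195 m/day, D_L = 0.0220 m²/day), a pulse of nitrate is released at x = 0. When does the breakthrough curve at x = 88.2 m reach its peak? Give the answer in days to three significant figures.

452 days

For the 1D instantaneous-source solution, setting ∂C/∂t = 0 at fixed x gives v²t² + 2Dt − x² = 0, so t = (√(D² + v²x²) − D)/v².
√(D² + v²x²) = √(0.0220² + 0.195² × 88.2²) = 17.20; v² = 0.038025.
t = (17.20 − 0.0220)/0.038025 = 452 days (vs. the pure-advection estimate x/v = 452 d).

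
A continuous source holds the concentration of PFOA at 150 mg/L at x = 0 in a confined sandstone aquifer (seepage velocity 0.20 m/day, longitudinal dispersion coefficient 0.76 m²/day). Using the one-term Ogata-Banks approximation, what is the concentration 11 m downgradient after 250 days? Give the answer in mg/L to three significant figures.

For a continuous step input, C/C₀ ≈ ½·erfc((x−vt)/(2√(Dt))).
vt = 0.20 × 250 = 50 m and 2√(Dt) = 2√(0.76 × 250) = 27.57 m.
Argument (x−vt)/(2√(Dt)) = (11 − 50)/27.57 = -1.415; ½·erfc(-1.415) = 0.9773.
C = 150 × 0.9773 = 147 mg/L.

147 mg/L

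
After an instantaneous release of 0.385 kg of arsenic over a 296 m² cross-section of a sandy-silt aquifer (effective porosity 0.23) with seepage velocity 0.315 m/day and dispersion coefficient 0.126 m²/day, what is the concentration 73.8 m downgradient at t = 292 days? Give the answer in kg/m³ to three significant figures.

For an instantaneous plane source, C(x,t) = M/(n_e·A·√(4πDt)) · exp(−(x−vt)²/(4Dt)), with n_e·A the pore (flow) area.
Plume center vt = 0.315 × 292 = 91.98 m, so the well at 73.8 m is 18.18 m upgradient of the peak.
√(4πDt) = 21.50 m, giving peak height M/(n_e·A·√(4πDt)) = 0.385/(0.23 × 296 × 21.50) = 0.0002630 kg/m³.
(x−vt)²/(4Dt) = (-18.18)²/(4 × 0.126 × 292) = 2.246; exp(−2.246) = 0.1058.
C = 0.0002630 × 0.1058 = 2.78e-05 kg/m³.

2.78e-05 kg/m³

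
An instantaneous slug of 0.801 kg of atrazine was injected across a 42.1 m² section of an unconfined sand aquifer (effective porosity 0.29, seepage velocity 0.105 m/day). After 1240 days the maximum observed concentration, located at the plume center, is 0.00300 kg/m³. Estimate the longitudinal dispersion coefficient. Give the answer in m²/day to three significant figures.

At the plume center C_max = M/(n_e·A·√(4πDt)), so D = M²/(4πt·(n_e·A·C_max)²).
n_e·A·C_max = 0.29 × 42.1 × 0.00300 = 0.03663 kg/m.
D = 0.801²/(4π × 1240 × 0.03663²) = 0.0307 m²/day.

0.0307 m²/day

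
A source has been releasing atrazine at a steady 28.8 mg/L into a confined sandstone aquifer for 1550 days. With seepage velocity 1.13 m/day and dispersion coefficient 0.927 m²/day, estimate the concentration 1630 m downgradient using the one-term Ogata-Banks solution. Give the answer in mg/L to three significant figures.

28.5 mg/L

For a continuous step input, C/C₀ ≈ ½·erfc((x−vt)/(2√(Dt))).
vt = 1.13 × 1550 = 1751.5 m and 2√(Dt) = 2√(0.927 × 1550) = 75.81 m.
Argument (x−vt)/(2√(Dt)) = (1630 − 1751.5)/75.81 = -1.603; ½·erfc(-1.603) = 0.9883.
C = 28.8 × 0.9883 = 28.5 mg/L.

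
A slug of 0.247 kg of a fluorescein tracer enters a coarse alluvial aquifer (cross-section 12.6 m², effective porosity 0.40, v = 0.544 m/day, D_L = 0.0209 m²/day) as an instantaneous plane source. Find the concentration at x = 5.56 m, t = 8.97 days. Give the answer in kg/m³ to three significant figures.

0.0172 kg/m³

For an instantaneous plane source, C(x,t) = M/(n_e·A·√(4πDt)) · exp(−(x−vt)²/(4Dt)), with n_e·A the pore (flow) area.
Plume center vt = 0.544 × 8.97 = 4.87968 m, so the well at 5.56 m is 0.68032 m downgradient of the peak.
√(4πDt) = 1.535 m, giving peak height M/(n_e·A·√(4πDt)) = 0.247/(0.40 × 12.6 × 1.535) = 0.03193 kg/m³.
(x−vt)²/(4Dt) = (0.68032)²/(4 × 0.0209 × 8.97) = 0.6172; exp(−0.6172) = 0.5395.
C = 0.03193 × 0.5395 = 0.0172 kg/m³.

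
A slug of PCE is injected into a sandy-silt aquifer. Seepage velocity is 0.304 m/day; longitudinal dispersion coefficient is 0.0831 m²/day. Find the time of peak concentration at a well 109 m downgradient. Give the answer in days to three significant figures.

For the 1D instantaneous-source solution, setting ∂C/∂t = 0 at fixed x gives v²t² + 2Dt − x² = 0, so t = (√(D² + v²x²) − D)/v².
√(D² + v²x²) = √(0.0831² + 0.304² × 109²) = 33.14; v² = 0.092416.
t = (33.14 − 0.0831)/0.092416 = 358 days (vs. the pure-advection estimate x/v = 359 d).

358 days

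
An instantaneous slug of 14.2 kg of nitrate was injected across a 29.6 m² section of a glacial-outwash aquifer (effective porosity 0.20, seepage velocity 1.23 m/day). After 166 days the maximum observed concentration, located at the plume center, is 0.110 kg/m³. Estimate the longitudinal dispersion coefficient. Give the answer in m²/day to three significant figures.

0.228 m²/day

At the plume center C_max = M/(n_e·A·√(4πDt)), so D = M²/(4πt·(n_e·A·C_max)²).
n_e·A·C_max = 0.20 × 29.6 × 0.110 = 0.6512 kg/m.
D = 14.2²/(4π × 166 × 0.6512²) = 0.228 m²/day.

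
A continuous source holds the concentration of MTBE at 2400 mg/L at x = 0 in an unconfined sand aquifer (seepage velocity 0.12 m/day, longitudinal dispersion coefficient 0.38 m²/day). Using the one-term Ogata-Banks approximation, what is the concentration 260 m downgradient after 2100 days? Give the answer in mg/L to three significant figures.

1010 mg/L

For a continuous step input, C/C₀ ≈ ½·erfc((x−vt)/(2√(Dt))).
vt = 0.12 × 2100 = 252 m and 2√(Dt) = 2√(0.38 × 2100) = 56.50 m.
Argument (x−vt)/(2√(Dt)) = (260 − 252)/56.50 = 0.1416; ½·erfc(0.1416) = 0.4206.
C = 2400 × 0.4206 = 1010 mg/L.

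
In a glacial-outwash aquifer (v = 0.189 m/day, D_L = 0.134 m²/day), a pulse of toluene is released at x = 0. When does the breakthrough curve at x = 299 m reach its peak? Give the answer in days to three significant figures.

For the 1D instantaneous-source solution, setting ∂C/∂t = 0 at fixed x gives v²t² + 2Dt − x² = 0, so t = (√(D² + v²x²) − D)/v².
√(D² + v²x²) = √(0.134² + 0.189² × 299²) = 56.51; v² = 0.035721.
t = (56.51 − 0.134)/0.035721 = 1580 days (vs. the pure-advection estimate x/v = 1580 d).

1580 days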